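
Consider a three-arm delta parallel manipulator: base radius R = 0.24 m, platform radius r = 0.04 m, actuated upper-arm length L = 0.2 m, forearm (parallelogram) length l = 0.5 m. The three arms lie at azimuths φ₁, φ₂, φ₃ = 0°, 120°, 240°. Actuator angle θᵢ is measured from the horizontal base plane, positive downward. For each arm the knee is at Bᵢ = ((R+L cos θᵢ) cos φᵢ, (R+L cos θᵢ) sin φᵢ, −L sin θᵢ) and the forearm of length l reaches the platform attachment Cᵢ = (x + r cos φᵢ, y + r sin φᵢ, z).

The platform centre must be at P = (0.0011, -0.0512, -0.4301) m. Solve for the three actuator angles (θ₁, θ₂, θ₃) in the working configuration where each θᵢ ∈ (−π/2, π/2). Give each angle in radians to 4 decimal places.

θ₁ = 0.5239, θ₂ = 0.6982, θ₃ = 0.3489

arm 1 (φ=0.0°): x'=0.0011, y'=-0.0512
  A cos θ + B sin θ = C:  0.1989·cos θ + -0.4301·sin θ = -0.0429
  √(A²+B²)=0.4739;  θ1 = -1.1376+1.6615 ≈ 0.5239
rotate P by −φ2: (-0.0449, 0.0246, -0.4301)
  A=0.2449, B=-0.4301, C=(l²−L²−A²−y'²−z²)/(2L)=-0.0889
  θ2 = atan2(B,A) + arccos(C/0.4949) = 0.6982
arm 3 (φ=240.0°): x'=0.0438, y'=0.0266
  A cos θ + B sin θ = C:  0.1562·cos θ + -0.4301·sin θ = -0.0002
  √(A²+B²)=0.4576;  θ3 = -1.2224+1.5713 ≈ 0.3489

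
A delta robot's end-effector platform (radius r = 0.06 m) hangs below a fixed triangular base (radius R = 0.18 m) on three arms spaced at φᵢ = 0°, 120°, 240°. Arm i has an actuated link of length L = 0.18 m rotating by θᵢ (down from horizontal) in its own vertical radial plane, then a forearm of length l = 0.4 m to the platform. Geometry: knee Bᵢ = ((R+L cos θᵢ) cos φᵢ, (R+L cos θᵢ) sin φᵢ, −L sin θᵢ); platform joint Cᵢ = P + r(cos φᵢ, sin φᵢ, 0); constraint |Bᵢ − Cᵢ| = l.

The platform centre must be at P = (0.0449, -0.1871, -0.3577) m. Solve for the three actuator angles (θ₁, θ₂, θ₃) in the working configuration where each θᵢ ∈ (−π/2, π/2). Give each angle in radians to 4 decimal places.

θ₁ = 0.5238, θ₂ = 1.3092, θ₃ = 0.0875

rotate P by −φ1: (0.0449, -0.1871, -0.3577)
  e−x'=0.0751;  (l²−L²−(e−x')²−y'²−z²)/2L = -0.1139
  θ1 = atan2(B,A) + arccos(C/0.3655) = 0.5238
φ2=120.0° → target in arm frame (-0.1845, 0.0547)
  e−x'=0.3045;  (l²−L²−(e−x')²−y'²−z²)/2L = -0.2668
  θ2 = atan2(B,A) + arccos(C/0.4697) = 1.3092
arm 3 (φ=240.0°): x'=0.1396, y'=0.1324
  A=-0.0196, B=-0.3577, C=(l²−L²−A²−y'²−z²)/(2L)=-0.0508
  γ=atan2(-0.3577,-0.0196)=-1.6255;  ψ=arccos(-0.1417)=1.7130;  θ3=γ+ψ≈0.0875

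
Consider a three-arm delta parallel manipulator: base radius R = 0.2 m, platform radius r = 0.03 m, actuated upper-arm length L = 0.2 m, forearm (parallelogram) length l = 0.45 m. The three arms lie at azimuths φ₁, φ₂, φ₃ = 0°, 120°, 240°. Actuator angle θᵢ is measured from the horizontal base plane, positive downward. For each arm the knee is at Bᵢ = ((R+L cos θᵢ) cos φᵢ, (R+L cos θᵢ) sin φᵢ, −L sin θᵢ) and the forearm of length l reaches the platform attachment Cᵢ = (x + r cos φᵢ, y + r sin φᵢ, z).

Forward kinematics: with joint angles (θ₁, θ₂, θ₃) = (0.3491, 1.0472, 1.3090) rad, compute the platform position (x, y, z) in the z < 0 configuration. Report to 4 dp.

(0.1530, 0.0498, -0.4659)

φ1=0.0°: virtual centre (0.3579, 0.0000, -0.0684), radius l
arm 2 at φ=120.0°: e+L cos θ2 = 0.2700;  S2 = (-0.1350, 0.2338, -0.1732)
arm 3 at φ=240.0°: e+L cos θ3 = 0.2218;  S3 = (-0.1109, -0.1921, -0.1932)
eliminate P² terms by subtracting sphere 1 from 2 and 3
[-0.9859 0.4677 -0.2096]·P = -0.0299;  [-0.9376 -0.3841 -0.2495]·P = -0.0463
Cramer: x(z) = 0.0405-0.2413z;  y(z) = 0.0216-0.0606z
into |P−S₁|² = l²: 1.0619z² + 0.2874z + -0.0966 = 0;  Δ = 0.4930;  z = -0.4659 or 0.1953 → z<0 root = -0.4659
x = 0.1530, y = 0.0498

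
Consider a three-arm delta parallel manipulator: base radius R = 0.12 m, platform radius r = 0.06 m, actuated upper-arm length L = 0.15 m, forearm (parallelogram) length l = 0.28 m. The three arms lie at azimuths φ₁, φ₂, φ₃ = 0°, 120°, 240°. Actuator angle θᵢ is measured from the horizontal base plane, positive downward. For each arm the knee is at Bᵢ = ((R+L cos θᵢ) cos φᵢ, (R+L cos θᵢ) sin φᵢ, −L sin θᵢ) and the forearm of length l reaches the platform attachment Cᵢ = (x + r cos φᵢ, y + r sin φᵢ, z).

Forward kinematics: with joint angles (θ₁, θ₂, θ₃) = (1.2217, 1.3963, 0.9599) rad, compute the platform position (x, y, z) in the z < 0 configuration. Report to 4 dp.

(-0.0046, -0.0651, -0.3874)

O1 = (0.1113·cos0.0°, 0.1113·sin0.0°, -0.1410) = (0.1113, 0.0000, -0.1410)
φ2=120.0°: virtual centre (-0.0430, 0.0745, -0.1477), radius l
arm 3 at φ=240.0°: e+L cos θ3 = 0.1460;  O3 = (-0.0730, -0.1265, -0.1229)
eliminate P² terms by subtracting sphere 1 from 2 and 3
[-0.3087 0.1490 -0.0135]·P = -0.0030;  [-0.3687 -0.2529 0.0362]·P = 0.0042
Cramer: x(z) = 0.0011+0.0148z;  y(z) = -0.0181+0.1214z
into |P−O₁|² = l²: 1.0150z² + 0.2743z + -0.0461 = 0;  Δ = 0.2622;  z = -0.3874 or 0.1172 → z<0 root = -0.3874
x = -0.0046, y = -0.0651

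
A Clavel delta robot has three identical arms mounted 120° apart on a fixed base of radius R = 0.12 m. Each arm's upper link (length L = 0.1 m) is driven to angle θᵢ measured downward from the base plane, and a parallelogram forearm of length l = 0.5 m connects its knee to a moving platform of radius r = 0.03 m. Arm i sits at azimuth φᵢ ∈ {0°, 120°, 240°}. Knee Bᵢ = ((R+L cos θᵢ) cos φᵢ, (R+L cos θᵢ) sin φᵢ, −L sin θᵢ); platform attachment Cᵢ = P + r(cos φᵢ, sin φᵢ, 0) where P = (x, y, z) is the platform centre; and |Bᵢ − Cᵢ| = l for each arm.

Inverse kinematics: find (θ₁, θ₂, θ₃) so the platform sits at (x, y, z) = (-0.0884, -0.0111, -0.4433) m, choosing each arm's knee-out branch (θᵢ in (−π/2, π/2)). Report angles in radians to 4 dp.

θ₁ = 0.2616, θ₂ = -0.2621, θ₃ = -0.3492

rotate P by −φ1: (-0.0884, -0.0111, -0.4433)
  A=0.1784, B=-0.4433, C=(l²−L²−A²−y'²−z²)/(2L)=0.0577
  θ1 = atan2(B,A) + arccos(C/0.4779) = 0.2616
rotate P by −φ2: (0.0346, 0.0821, -0.4433)
  e−x'=0.0554;  (l²−L²−(e−x')²−y'²−z²)/2L = 0.1684
  θ2 = atan2(B,A) + arccos(C/0.4467) = -0.2621
arm 3 (φ=240.0°): x'=0.0538, y'=-0.0710
  e−x'=0.0362;  (l²−L²−(e−x')²−y'²−z²)/2L = 0.1857
  θ3 = atan2(B,A) + arccos(C/0.4448) = -0.3492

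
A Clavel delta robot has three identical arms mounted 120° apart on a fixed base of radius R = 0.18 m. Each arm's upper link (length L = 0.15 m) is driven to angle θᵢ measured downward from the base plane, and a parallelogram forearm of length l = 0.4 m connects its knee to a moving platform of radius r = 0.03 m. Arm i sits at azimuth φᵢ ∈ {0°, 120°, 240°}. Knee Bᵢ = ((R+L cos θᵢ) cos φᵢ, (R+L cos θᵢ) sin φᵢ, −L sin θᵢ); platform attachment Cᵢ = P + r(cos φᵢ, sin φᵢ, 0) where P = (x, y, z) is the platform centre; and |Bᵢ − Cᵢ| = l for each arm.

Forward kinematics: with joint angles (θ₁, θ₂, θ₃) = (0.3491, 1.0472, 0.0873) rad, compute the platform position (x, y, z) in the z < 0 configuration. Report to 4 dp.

(0.0350, -0.1141, -0.3368)

φ1=0.0°: virtual centre (0.2910, 0.0000, -0.0513), radius l
O2 = (0.2250·cos120.0°, 0.2250·sin120.0°, -0.1299) = (-0.1125, 0.1949, -0.1299)
arm 3 at φ=240.0°: ρ3 = 0.2994;  O3 = (-0.1497, -0.2593, -0.0131)
subtract pairs → two planes through P
linear system: -0.8069x+0.3897y = -0.0198−-0.1572z; -0.8813x+-0.5186y = 0.0025−0.0765z
Cramer: x(z) = 0.0122-0.0679z;  y(z) = -0.0256+0.2628z
into |P−O₁|² = l²: 1.0737z² + 0.1270z + -0.0790 = 0;  Δ = 0.3554;  z = -0.3368 or 0.2185 → z<0 root = -0.3368
x = 0.0350, y = -0.1141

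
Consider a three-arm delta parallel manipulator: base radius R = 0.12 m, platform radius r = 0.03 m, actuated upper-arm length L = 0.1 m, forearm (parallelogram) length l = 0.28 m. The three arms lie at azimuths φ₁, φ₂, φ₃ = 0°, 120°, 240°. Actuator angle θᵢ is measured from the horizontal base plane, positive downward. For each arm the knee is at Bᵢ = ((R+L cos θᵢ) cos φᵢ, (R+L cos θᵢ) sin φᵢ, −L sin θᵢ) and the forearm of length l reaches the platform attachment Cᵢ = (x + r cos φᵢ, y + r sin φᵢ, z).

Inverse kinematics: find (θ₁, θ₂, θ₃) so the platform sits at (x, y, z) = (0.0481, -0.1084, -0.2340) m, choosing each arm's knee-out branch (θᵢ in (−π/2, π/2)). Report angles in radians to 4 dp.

θ₁ = 0.1743, θ₂ = 1.2216, θ₃ = -0.0003

φ1=0.0° → target in arm frame (0.0481, -0.1084)
  A=0.0419, B=-0.2340, C=(l²−L²−A²−y'²−z²)/(2L)=0.0007
  √(A²+B²)=0.2377;  θ1 = -1.3936+1.5679 ≈ 0.1743
arm 2 (φ=120.0°): x'=-0.1179, y'=0.0125
  A cos θ + B sin θ = C:  0.2079·cos θ + -0.2340·sin θ = -0.1487
  θ2 = atan2(B,A) + arccos(C/0.3130) = 1.2216
rotate P by −φ3: (0.0698, 0.0959, -0.2340)
  e−x'=0.0202;  (l²−L²−(e−x')²−y'²−z²)/2L = 0.0202
  √(A²+B²)=0.2349;  θ3 = -1.4848+1.4845 ≈ -0.0003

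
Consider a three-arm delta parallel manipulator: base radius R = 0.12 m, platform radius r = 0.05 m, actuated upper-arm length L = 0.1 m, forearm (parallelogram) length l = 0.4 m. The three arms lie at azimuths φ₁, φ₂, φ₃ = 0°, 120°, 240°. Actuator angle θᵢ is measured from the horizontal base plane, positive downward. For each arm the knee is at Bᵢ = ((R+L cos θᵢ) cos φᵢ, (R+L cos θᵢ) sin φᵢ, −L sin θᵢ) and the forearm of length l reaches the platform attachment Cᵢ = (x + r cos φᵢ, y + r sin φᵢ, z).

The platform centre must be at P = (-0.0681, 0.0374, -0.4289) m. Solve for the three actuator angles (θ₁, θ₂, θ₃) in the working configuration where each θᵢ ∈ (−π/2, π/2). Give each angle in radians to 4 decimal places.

θ₁ = 0.9599, θ₂ = 0.4361, θ₃ = 0.6980

rotate P by −φ1: (-0.0681, 0.0374, -0.4289)
  A=0.1381, B=-0.4289, C=(l²−L²−A²−y'²−z²)/(2L)=-0.2721
  θ1 = atan2(B,A) + arccos(C/0.4506) = 0.9599
φ2=120.0° → target in arm frame (0.0664, 0.0403)
  A=0.0036, B=-0.4289, C=(l²−L²−A²−y'²−z²)/(2L)=-0.1780
  √(A²+B²)=0.4289;  θ2 = -1.5625+1.9986 ≈ 0.4361
φ3=240.0° → target in arm frame (0.0017, -0.0777)
  A cos θ + B sin θ = C:  0.0683·cos θ + -0.4289·sin θ = -0.2233
  θ3 = atan2(B,A) + arccos(C/0.4343) = 0.6980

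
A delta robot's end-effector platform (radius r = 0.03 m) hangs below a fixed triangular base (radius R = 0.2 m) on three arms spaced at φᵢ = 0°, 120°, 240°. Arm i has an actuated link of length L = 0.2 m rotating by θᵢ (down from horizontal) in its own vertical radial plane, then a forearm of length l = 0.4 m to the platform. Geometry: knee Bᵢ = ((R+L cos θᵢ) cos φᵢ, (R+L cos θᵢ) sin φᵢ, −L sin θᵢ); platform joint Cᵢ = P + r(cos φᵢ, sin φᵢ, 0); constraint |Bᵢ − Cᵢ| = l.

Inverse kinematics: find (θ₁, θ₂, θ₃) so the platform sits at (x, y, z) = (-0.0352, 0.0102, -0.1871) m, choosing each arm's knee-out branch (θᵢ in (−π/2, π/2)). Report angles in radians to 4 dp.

θ₁ = 0.4361, θ₂ = -0.0874, θ₃ = 0.0872

rotate P by −φ1: (-0.0352, 0.0102, -0.1871)
  e−x'=0.2052;  (l²−L²−(e−x')²−y'²−z²)/2L = 0.1070
  θ1 = atan2(B,A) + arccos(C/0.2777) = 0.4361
rotate P by −φ2: (0.0264, 0.0254, -0.1871)
  A cos θ + B sin θ = C:  0.1436·cos θ + -0.1871·sin θ = 0.1593
  θ2 = atan2(B,A) + arccos(C/0.2358) = -0.0874
φ3=240.0° → target in arm frame (0.0088, -0.0356)
  A=0.1612, B=-0.1871, C=(l²−L²−A²−y'²−z²)/(2L)=0.1443
  θ3 = atan2(B,A) + arccos(C/0.2470) = 0.0872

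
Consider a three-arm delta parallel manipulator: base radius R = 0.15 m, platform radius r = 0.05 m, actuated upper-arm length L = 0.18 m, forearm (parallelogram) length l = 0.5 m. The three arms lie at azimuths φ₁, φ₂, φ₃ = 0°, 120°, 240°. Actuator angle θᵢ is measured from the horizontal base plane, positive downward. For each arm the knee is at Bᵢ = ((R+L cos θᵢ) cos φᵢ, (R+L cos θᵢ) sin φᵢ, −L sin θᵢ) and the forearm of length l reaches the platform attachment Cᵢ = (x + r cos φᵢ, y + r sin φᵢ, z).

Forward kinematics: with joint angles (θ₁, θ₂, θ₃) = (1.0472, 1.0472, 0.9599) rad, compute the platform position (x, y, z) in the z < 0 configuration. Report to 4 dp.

(-0.0109, -0.0189, -0.6134)

arm 1 at φ=0.0°: e+L cos θ1 = 0.1900;  O1 = (0.1900, 0.0000, -0.1559)
O2 = (0.1900·cos120.0°, 0.1900·sin120.0°, -0.1559) = (-0.0950, 0.1645, -0.1559)
φ3=240.0°: virtual centre (-0.1016, -0.1760, -0.1474), radius l
|O₂|²−|O₁|² = 0.0000;  |O₃|²−|O₁|² = 0.0026
[-0.5700 0.3291 0.0000]·P = 0.0000;  [-0.5832 -0.3520 0.0169]·P = 0.0026
Cramer: x(z) = -0.0022+0.0142z;  y(z) = -0.0038+0.0245z
sphere 1 gives Az²+Bz+C=0 with A=1.0008, B=0.3061, C=-0.1887;  B²−4AC=0.8493;  roots -0.6134, 0.3075;  negative root z = -0.6134
x = -0.0109, y = -0.0189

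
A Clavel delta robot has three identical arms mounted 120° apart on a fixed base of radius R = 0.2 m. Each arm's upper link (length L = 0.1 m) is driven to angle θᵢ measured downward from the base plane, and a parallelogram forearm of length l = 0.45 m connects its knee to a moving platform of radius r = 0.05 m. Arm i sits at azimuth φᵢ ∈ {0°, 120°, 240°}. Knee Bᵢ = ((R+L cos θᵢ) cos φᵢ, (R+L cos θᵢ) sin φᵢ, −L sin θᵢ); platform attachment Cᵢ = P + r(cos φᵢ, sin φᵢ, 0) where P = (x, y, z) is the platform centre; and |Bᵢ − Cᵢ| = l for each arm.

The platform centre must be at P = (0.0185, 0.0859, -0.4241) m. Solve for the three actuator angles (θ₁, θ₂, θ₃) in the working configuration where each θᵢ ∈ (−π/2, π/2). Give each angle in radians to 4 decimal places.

θ₁ = 0.4366, θ₂ = 0.1748, θ₃ = 0.9599

rotate P by −φ1: (0.0185, 0.0859, -0.4241)
  A cos θ + B sin θ = C:  0.1315·cos θ + -0.4241·sin θ = -0.0602
  γ=atan2(-0.4241,0.1315)=-1.2701;  ψ=arccos(-0.1355)=1.7067;  θ1=γ+ψ≈0.4366
rotate P by −φ2: (0.0651, -0.0590, -0.4241)
  A=0.0849, B=-0.4241, C=(l²−L²−A²−y'²−z²)/(2L)=0.0098
  √(A²+B²)=0.4325;  θ2 = -1.3733+1.5481 ≈ 0.1748
arm 3 (φ=240.0°): x'=-0.0836, y'=-0.0269
  A=0.2336, B=-0.4241, C=(l²−L²−A²−y'²−z²)/(2L)=-0.2134
  √(A²+B²)=0.4842;  θ3 = -1.0673+2.0271 ≈ 0.9599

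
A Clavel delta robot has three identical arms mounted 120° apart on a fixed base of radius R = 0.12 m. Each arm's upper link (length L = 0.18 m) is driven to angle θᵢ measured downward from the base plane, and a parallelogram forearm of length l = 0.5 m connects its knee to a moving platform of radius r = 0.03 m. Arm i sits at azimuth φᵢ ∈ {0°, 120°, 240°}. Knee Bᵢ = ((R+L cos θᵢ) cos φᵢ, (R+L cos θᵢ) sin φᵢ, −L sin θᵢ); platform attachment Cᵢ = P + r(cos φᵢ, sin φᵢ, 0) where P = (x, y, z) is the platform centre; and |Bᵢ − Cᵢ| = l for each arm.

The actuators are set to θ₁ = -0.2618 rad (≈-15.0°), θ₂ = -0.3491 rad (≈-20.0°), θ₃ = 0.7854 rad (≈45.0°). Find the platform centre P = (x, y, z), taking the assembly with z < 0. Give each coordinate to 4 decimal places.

φ1=0.0°: virtual centre (0.2639, 0.0000, 0.0466), radius l
φ2=120.0°: virtual centre (-0.1296, 0.2244, 0.0616), radius l
arm 3 at φ=240.0°: (R−r)+L cos θ3 = 0.2173;  O3 = (-0.1086, -0.1882, -0.1273)
|O₂|²−|O₁|² = -0.0009;  |O₃|²−|O₁|² = -0.0084
[-0.7869 0.4488 0.0300]·P = -0.0009;  [-0.7450 -0.3763 -0.3477]·P = -0.0084
Cramer: x(z) = 0.0065-0.2297z;  y(z) = 0.0095-0.4694z
into |P−O₁|² = l²: 1.2730z² + 0.0162z + -0.1815 = 0;  Δ = 0.9244;  z = -0.3840 or 0.3713 → z<0 root = -0.3840
x = 0.0947, y = 0.1897

(0.0947, 0.1897, -0.3840)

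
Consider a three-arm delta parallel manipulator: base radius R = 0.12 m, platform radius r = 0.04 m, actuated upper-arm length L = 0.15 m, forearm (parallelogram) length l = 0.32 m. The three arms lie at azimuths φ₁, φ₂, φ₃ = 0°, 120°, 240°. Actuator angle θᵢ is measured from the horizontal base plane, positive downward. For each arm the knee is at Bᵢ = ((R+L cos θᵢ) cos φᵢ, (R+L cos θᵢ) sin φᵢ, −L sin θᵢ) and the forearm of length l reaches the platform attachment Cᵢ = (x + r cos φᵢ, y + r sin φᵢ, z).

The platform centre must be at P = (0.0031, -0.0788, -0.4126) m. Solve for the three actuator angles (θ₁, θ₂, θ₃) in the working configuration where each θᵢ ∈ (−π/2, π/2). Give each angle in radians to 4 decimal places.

θ₁ = 1.1349, θ₂ = 1.3967, θ₃ = 0.8731

φ1=0.0° → target in arm frame (0.0031, -0.0788)
  A cos θ + B sin θ = C:  0.0769·cos θ + -0.4126·sin θ = -0.3415
  θ1 = atan2(B,A) + arccos(C/0.4197) = 1.1349
rotate P by −φ2: (-0.0698, 0.0367, -0.4126)
  A=0.1498, B=-0.4126, C=(l²−L²−A²−y'²−z²)/(2L)=-0.3804
  √(A²+B²)=0.4389;  θ2 = -1.2225+2.6192 ≈ 1.3967
φ3=240.0° → target in arm frame (0.0667, 0.0421)
  A cos θ + B sin θ = C:  0.0133·cos θ + -0.4126·sin θ = -0.3076
  θ3 = atan2(B,A) + arccos(C/0.4128) = 0.8731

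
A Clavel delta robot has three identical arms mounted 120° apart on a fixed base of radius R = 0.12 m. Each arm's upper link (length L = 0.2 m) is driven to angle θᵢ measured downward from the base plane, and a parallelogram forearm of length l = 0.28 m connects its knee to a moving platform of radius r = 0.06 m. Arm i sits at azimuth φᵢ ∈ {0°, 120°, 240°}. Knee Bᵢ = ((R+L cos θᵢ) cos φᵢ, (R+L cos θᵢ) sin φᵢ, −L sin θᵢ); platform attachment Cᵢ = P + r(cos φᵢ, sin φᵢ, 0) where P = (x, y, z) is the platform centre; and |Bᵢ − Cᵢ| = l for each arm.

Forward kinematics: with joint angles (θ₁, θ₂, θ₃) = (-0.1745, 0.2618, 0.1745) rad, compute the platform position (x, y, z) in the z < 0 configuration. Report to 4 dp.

centre 1 = (0.2570·cos0.0°, 0.2570·sin0.0°, 0.0347) = (0.2570, 0.0000, 0.0347)
centre 2 = (0.2532·cos120.0°, 0.2532·sin120.0°, -0.0518) = (-0.1266, 0.2193, -0.0518)
centre 3 = (0.2570·cos240.0°, 0.2570·sin240.0°, -0.0347) = (-0.1285, -0.2225, -0.0347)
|centre ₂|²−|centre ₁|² = -0.0005;  |centre ₃|²−|centre ₁|² = 0.0000
linear system: -0.7671x+0.4385y = -0.0005−-0.1730z; -0.7709x+-0.4451y = 0.0000−-0.1389z
det = 0.6795;  x = 0.0003+-0.2029z,  y = -0.0005+0.0394z
quadratic in z: (1.0427)z²+(0.0347)z+(-0.0113)=0, √Δ=0.2200 → z ∈ {-0.1221, 0.0889}; z = -0.1221 (taking z<0)
x = 0.0251, y = -0.0053

(0.0251, -0.0053, -0.1221)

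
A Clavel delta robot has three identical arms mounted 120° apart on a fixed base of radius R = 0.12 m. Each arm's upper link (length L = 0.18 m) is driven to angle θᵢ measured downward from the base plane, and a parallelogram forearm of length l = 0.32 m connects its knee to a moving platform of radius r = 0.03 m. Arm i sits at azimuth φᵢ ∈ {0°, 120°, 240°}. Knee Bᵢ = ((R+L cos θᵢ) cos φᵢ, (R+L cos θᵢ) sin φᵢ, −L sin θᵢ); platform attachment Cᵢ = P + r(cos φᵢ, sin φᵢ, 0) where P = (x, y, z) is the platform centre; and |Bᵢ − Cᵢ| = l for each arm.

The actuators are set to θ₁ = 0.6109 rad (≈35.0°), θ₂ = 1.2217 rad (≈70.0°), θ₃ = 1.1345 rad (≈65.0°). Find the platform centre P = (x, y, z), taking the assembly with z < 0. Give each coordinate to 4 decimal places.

φ1=0.0°: virtual centre (0.2374, 0.0000, -0.1032), radius l
S2 = (0.1516·cos120.0°, 0.1516·sin120.0°, -0.1691) = (-0.0758, 0.1313, -0.1691)
φ3=240.0°: virtual centre (-0.0830, -0.1438, -0.1631), radius l
|S₂|²−|S₁|² = -0.0155;  |S₃|²−|S₁|² = -0.0128
linear system: -0.6265x+0.2625y = -0.0155−-0.1318z; -0.6410x+-0.2876y = -0.0128−-0.1198z
Cramer: x(z) = 0.0224-0.1990z;  y(z) = -0.0053+0.0271z
quadratic in z: (1.0403)z²+(0.2918)z+(-0.0455)=0, √Δ=0.5239 → z ∈ {-0.3920, 0.1115}; z = -0.3920 (taking z<0)
x = 0.1005, y = -0.0159

(0.1005, -0.0159, -0.3920)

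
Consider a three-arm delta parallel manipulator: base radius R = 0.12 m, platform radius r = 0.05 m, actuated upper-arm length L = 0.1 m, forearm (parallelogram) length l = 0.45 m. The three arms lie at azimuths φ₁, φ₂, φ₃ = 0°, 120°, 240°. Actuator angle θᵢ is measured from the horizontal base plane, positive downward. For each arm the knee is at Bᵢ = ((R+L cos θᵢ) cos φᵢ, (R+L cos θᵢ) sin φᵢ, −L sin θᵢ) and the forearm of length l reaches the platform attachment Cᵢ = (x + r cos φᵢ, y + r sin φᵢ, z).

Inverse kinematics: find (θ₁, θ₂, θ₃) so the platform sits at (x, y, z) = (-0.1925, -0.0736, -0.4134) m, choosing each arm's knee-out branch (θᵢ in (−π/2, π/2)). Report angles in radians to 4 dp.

θ₁ = 1.1342, θ₂ = 0.3489, θ₃ = -0.1745

φ1=0.0° → target in arm frame (-0.1925, -0.0736)
  A cos θ + B sin θ = C:  0.2625·cos θ + -0.4134·sin θ = -0.2636
  γ=atan2(-0.4134,0.2625)=-1.0051;  ψ=arccos(-0.5383)=2.1392;  θ1=γ+ψ≈1.1342
rotate P by −φ2: (0.0325, 0.2035, -0.4134)
  A cos θ + B sin θ = C:  0.0375·cos θ + -0.4134·sin θ = -0.1061
  θ2 = atan2(B,A) + arccos(C/0.4151) = 0.3489
arm 3 (φ=240.0°): x'=0.1600, y'=-0.1299
  A=-0.0900, B=-0.4134, C=(l²−L²−A²−y'²−z²)/(2L)=-0.0169
  γ=atan2(-0.4134,-0.0900)=-1.7851;  ψ=arccos(-0.0399)=1.6107;  θ3=γ+ψ≈-0.1745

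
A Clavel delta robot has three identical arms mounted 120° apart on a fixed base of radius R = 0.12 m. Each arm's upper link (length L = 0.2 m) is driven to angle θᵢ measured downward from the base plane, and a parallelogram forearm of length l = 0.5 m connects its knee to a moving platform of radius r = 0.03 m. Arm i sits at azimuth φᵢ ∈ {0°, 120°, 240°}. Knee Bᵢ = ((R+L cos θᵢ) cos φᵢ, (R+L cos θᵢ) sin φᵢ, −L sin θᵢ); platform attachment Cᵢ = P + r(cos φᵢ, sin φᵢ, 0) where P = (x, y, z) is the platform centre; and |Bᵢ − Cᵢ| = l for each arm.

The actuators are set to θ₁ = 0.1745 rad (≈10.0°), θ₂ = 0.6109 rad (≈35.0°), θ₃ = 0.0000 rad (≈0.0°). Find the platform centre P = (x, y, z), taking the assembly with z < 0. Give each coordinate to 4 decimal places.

centre 1 = (0.2870·cos0.0°, 0.2870·sin0.0°, -0.0347) = (0.2870, 0.0000, -0.0347)
centre 2 = (0.2538·cos120.0°, 0.2538·sin120.0°, -0.1147) = (-0.1269, 0.2198, -0.1147)
centre 3 = (0.2900·cos240.0°, 0.2900·sin240.0°, 0.0000) = (-0.1450, -0.2511, 0.0000)
|centre ₂|²−|centre ₁|² = -0.0060;  |centre ₃|²−|centre ₁|² = 0.0005
plane₁₂: -0.8278x+0.4396y+-0.1600z = -0.0060
det = 0.7956;  x = 0.0035+-0.0626z,  y = -0.0070+0.2460z
into |P−centre ₁|² = l²: 1.0644z² + 0.1015z + -0.1684 = 0;  Δ = 0.7272;  z = -0.4482 or 0.3529 → z<0 root = -0.4482
x = 0.0315, y = -0.1173

(0.0315, -0.1173, -0.4482)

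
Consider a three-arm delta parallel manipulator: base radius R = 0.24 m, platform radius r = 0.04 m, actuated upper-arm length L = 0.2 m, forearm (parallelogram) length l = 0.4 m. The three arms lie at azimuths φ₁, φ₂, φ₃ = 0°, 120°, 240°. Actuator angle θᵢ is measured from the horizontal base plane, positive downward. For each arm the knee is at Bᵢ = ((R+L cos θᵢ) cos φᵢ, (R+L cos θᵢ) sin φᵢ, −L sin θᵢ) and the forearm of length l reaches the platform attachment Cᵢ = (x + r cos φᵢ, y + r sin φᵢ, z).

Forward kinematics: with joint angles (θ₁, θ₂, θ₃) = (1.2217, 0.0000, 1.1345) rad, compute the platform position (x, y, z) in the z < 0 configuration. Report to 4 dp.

S1 = (0.2684·cos0.0°, 0.2684·sin0.0°, -0.1879) = (0.2684, 0.0000, -0.1879)
φ2=120.0°: virtual centre (-0.2000, 0.3464, 0.0000), radius l
φ3=240.0°: virtual centre (-0.1423, -0.2464, -0.1813), radius l
subtract pairs → two planes through P
linear system: -0.9368x+0.6928y = 0.0526−0.3759z; -0.8213x+-0.4928y = 0.0064−0.0133z
Cramer: x(z) = -0.0295+0.1887z;  y(z) = 0.0361-0.2874z
sphere 1 gives Az²+Bz+C=0 with A=1.1182, B=0.2427, C=-0.0346;  B²−4AC=0.2138;  roots -0.3153, 0.0982;  negative root z = -0.3153
x = -0.0890, y = 0.1267

(-0.0890, 0.1267, -0.3153)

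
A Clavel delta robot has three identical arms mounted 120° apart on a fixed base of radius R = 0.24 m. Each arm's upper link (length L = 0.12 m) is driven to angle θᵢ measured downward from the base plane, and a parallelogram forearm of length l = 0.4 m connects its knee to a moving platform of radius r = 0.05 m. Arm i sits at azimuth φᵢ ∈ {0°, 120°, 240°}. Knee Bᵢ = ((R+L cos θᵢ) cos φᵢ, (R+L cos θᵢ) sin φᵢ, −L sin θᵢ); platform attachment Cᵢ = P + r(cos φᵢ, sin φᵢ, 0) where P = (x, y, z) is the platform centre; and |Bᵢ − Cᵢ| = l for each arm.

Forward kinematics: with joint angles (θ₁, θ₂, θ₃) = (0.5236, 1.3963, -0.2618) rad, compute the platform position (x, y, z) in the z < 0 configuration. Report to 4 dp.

φ1=0.0°: virtual centre (0.2939, 0.0000, -0.0600), radius l
arm 2 at φ=120.0°: (R−r)+L cos θ2 = 0.2108;  S2 = (-0.1054, 0.1826, -0.1182)
φ3=240.0°: virtual centre (-0.1530, -0.2649, 0.0311), radius l
|S₂|²−|S₁|² = -0.0316;  |S₃|²−|S₁|² = 0.0046
[-0.7987 0.3652 -0.1164]·P = -0.0316;  [-0.8938 -0.5299 0.1821]·P = 0.0046
det = 0.7496;  x = 0.0201+0.0065z,  y = -0.0425+0.3328z
sphere 1 gives Az²+Bz+C=0 with A=1.1108, B=0.0882, C=-0.0796;  B²−4AC=0.3615;  roots -0.3103, 0.2310;  negative root z = -0.3103
x = 0.0181, y = -0.1458

(0.0181, -0.1458, -0.3103)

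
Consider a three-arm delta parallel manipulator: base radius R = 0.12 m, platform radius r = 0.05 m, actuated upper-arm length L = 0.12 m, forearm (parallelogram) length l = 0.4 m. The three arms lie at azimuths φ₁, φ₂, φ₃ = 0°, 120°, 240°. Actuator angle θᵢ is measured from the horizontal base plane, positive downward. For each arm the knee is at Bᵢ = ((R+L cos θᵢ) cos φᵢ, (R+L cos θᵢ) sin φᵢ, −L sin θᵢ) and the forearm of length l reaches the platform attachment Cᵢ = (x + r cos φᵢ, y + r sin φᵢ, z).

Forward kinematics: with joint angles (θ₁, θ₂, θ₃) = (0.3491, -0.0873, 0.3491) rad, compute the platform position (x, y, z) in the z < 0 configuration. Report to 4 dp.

centre 1 = (0.1828·cos0.0°, 0.1828·sin0.0°, -0.0410) = (0.1828, 0.0000, -0.0410)
φ2=120.0°: virtual centre (-0.0948, 0.1641, 0.0105), radius l
centre 3 = (0.1828·cos240.0°, 0.1828·sin240.0°, -0.0410) = (-0.0914, -0.1583, -0.0410)
subtract pairs → two planes through P
[-0.5551 0.3283 0.1030]·P = 0.0009;  [-0.5483 -0.3166 0.0000]·P = 0.0000
Cramer: x(z) = -0.0008+0.0917z;  y(z) = 0.0015-0.1588z
into |P−centre ₁|² = l²: 1.0336z² + 0.0480z + -0.1246 = 0;  Δ = 0.5175;  z = -0.3712 or 0.3248 → z<0 root = -0.3712
x = -0.0349, y = 0.0604

(-0.0349, 0.0604, -0.3712)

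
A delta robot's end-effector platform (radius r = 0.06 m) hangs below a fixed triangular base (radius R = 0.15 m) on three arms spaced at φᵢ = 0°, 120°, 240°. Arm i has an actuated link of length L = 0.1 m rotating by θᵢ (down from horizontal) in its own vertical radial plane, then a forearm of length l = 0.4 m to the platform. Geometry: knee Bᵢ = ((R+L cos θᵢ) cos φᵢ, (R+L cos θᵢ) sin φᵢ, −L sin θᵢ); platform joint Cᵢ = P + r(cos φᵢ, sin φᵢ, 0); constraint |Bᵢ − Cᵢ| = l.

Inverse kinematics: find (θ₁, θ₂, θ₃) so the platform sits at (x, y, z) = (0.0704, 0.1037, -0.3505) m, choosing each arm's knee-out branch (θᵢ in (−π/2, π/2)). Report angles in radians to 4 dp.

θ₁ = -0.1742, θ₂ = -0.0874, θ₃ = 0.7854

φ1=0.0° → target in arm frame (0.0704, 0.1037)
  e−x'=0.0196;  (l²−L²−(e−x')²−y'²−z²)/2L = 0.0801
  γ=atan2(-0.3505,0.0196)=-1.5149;  ψ=arccos(0.2281)=1.3407;  θ1=γ+ψ≈-0.1742
arm 2 (φ=120.0°): x'=0.0546, y'=-0.1128
  A cos θ + B sin θ = C:  0.0354·cos θ + -0.3505·sin θ = 0.0658
  √(A²+B²)=0.3523;  θ2 = -1.4702+1.3828 ≈ -0.0874
φ3=240.0° → target in arm frame (-0.1250, 0.0091)
  A cos θ + B sin θ = C:  0.2150·cos θ + -0.3505·sin θ = -0.0958
  √(A²+B²)=0.4112;  θ3 = -1.0206+1.8060 ≈ 0.7854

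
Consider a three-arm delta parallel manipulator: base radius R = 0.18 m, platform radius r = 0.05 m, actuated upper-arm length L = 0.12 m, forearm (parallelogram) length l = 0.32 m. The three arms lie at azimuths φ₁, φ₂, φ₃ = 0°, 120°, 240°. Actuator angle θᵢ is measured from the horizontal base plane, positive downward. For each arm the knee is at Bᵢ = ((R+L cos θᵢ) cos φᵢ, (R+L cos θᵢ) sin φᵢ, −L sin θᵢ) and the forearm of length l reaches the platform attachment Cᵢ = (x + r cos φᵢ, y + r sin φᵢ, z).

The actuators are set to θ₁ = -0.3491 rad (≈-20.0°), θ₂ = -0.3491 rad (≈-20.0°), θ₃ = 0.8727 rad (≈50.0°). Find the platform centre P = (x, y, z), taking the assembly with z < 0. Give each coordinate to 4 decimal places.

(0.0473, 0.0819, -0.1987)

φ1=0.0°: virtual centre (0.2428, 0.0000, 0.0410), radius l
S2 = (0.2428·cos120.0°, 0.2428·sin120.0°, 0.0410) = (-0.1214, 0.2102, 0.0410)
φ3=240.0°: virtual centre (-0.1036, -0.1794, -0.0919), radius l
subtract pairs → two planes through P
plane₁₂: -0.7283x+0.4205y+0.0000z = 0.0000
det = 0.5525;  x = 0.0070+-0.2024z,  y = 0.0122+-0.3505z
sphere 1 gives Az²+Bz+C=0 with A=1.1638, B=0.0048, C=-0.0450;  B²−4AC=0.2095;  roots -0.1987, 0.1946;  negative root z = -0.1987
x = 0.0473, y = 0.0819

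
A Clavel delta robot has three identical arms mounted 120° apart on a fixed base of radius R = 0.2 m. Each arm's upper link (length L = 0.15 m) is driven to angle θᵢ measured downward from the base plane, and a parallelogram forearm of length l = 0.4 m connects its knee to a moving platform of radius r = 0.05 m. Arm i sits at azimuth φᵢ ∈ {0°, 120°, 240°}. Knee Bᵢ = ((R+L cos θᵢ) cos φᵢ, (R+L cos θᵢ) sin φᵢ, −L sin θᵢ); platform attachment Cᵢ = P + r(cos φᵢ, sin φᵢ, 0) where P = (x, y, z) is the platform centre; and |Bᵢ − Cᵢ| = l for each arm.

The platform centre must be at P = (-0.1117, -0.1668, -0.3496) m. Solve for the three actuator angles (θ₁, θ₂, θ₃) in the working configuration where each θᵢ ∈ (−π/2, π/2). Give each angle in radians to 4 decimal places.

θ₁ = 1.3094, θ₂ = 1.2220, θ₃ = -0.2618

arm 1 (φ=0.0°): x'=-0.1117, y'=-0.1668
  A=0.2617, B=-0.3496, C=(l²−L²−A²−y'²−z²)/(2L)=-0.2701
  √(A²+B²)=0.4367;  θ1 = -0.9282+2.2376 ≈ 1.3094
φ2=120.0° → target in arm frame (-0.0886, 0.1801)
  A cos θ + B sin θ = C:  0.2386·cos θ + -0.3496·sin θ = -0.2470
  γ=atan2(-0.3496,0.2386)=-0.9719;  ψ=arccos(-0.5836)=2.1939;  θ2=γ+ψ≈1.2220
φ3=240.0° → target in arm frame (0.2003, -0.0133)
  A=-0.0503, B=-0.3496, C=(l²−L²−A²−y'²−z²)/(2L)=0.0419
  √(A²+B²)=0.3532;  θ3 = -1.7137+1.4519 ≈ -0.2618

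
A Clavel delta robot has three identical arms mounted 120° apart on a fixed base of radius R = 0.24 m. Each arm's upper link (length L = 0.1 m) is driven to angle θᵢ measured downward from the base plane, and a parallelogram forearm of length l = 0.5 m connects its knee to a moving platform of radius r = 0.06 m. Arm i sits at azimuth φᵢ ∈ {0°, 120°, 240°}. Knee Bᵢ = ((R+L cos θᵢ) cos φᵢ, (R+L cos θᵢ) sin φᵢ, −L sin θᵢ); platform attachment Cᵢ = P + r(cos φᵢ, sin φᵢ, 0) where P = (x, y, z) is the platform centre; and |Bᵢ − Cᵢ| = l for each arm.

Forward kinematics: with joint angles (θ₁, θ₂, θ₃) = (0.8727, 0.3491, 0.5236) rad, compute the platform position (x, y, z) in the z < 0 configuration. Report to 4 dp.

φ1=0.0°: virtual centre (0.2443, 0.0000, -0.0766), radius l
arm 2 at φ=120.0°: (R−r)+L cos θ2 = 0.2740;  S2 = (-0.1370, 0.2373, -0.0342)
φ3=240.0°: virtual centre (-0.1333, -0.2309, -0.0500), radius l
subtract pairs → two planes through P
plane₁₂: -0.7625x+0.4745y+0.0848z = 0.0107
det = 0.7104;  x = -0.0123+0.0907z,  y = 0.0027+-0.0330z
into |P−S₁|² = l²: 1.0093z² + 0.1065z + -0.1783 = 0;  Δ = 0.7311;  z = -0.4763 or 0.3708 → z<0 root = -0.4763
x = -0.0555, y = 0.0185

(-0.0555, 0.0185, -0.4763)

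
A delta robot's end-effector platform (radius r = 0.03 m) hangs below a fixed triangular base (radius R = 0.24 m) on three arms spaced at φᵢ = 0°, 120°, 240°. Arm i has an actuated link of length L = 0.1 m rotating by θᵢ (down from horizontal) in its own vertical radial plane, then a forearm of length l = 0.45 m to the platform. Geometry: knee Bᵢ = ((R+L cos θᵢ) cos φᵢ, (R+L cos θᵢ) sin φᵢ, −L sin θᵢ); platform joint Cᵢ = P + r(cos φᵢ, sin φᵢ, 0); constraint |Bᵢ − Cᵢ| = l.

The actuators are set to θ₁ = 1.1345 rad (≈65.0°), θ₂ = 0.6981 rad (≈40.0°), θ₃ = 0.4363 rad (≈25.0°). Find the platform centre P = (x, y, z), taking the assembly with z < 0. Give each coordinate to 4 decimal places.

(-0.0602, -0.0229, -0.4137)

centre 1 = (0.2523·cos0.0°, 0.2523·sin0.0°, -0.0906) = (0.2523, 0.0000, -0.0906)
centre 2 = (0.2866·cos120.0°, 0.2866·sin120.0°, -0.0643) = (-0.1433, 0.2482, -0.0643)
centre 3 = (0.3006·cos240.0°, 0.3006·sin240.0°, -0.0423) = (-0.1503, -0.2604, -0.0423)
eliminate P² terms by subtracting sphere 1 from 2 and 3
plane₁₂: -0.7911x+0.4964y+0.0527z = 0.0144
det = 0.8116;  x = -0.0217+0.0930z,  y = -0.0055+0.0420z
into |P−centre ₁|² = l²: 1.0104z² + 0.1299z + -0.1192 = 0;  Δ = 0.4987;  z = -0.4137 or 0.2852 → z<0 root = -0.4137
x = -0.0602, y = -0.0229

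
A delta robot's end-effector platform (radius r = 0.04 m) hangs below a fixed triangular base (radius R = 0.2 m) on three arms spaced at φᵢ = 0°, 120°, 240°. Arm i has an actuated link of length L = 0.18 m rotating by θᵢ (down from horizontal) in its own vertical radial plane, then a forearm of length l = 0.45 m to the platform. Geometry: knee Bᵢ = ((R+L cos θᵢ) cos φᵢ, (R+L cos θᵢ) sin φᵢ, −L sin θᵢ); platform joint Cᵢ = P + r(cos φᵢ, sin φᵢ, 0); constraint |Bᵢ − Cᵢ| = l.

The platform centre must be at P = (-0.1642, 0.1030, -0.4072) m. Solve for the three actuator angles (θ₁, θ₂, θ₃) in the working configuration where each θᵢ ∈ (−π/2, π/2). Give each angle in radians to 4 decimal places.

θ₁ = 1.3092, θ₂ = 0.0000, θ₃ = 0.7856

φ1=0.0° → target in arm frame (-0.1642, 0.1030)
  A cos θ + B sin θ = C:  0.3242·cos θ + -0.4072·sin θ = -0.3095
  √(A²+B²)=0.5205;  θ1 = -0.8984+2.2076 ≈ 1.3092
arm 2 (φ=120.0°): x'=0.1713, y'=0.0907
  A cos θ + B sin θ = C:  -0.0113·cos θ + -0.4072·sin θ = -0.0113
  θ2 = atan2(B,A) + arccos(C/0.4074) = 0.0000
φ3=240.0° → target in arm frame (-0.0071, -0.1937)
  A=0.1671, B=-0.4072, C=(l²−L²−A²−y'²−z²)/(2L)=-0.1699
  γ=atan2(-0.4072,0.1671)=-1.1814;  ψ=arccos(-0.3859)=1.9670;  θ3=γ+ψ≈0.7856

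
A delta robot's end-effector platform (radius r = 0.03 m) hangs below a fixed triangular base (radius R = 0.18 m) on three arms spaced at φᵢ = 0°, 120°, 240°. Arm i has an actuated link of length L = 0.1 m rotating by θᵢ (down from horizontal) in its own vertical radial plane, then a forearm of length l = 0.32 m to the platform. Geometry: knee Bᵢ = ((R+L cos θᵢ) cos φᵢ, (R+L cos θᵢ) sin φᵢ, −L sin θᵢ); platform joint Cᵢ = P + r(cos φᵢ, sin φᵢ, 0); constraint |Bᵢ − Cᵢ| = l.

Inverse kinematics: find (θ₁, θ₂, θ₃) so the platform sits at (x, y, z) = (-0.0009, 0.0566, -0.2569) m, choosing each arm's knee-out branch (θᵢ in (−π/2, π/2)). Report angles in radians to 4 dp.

θ₁ = 0.5239, θ₂ = 0.0875, θ₃ = 0.8733

φ1=0.0° → target in arm frame (-0.0009, 0.0566)
  A=0.1509, B=-0.2569, C=(l²−L²−A²−y'²−z²)/(2L)=0.0021
  θ1 = atan2(B,A) + arccos(C/0.2979) = 0.5239
arm 2 (φ=120.0°): x'=0.0495, y'=-0.0275
  e−x'=0.1005;  (l²−L²−(e−x')²−y'²−z²)/2L = 0.0777
  γ=atan2(-0.2569,0.1005)=-1.1978;  ψ=arccos(0.2816)=1.2853;  θ2=γ+ψ≈0.0875
rotate P by −φ3: (-0.0486, -0.0291, -0.2569)
  A cos θ + B sin θ = C:  0.1986·cos θ + -0.2569·sin θ = -0.0694
  θ3 = atan2(B,A) + arccos(C/0.3247) = 0.8733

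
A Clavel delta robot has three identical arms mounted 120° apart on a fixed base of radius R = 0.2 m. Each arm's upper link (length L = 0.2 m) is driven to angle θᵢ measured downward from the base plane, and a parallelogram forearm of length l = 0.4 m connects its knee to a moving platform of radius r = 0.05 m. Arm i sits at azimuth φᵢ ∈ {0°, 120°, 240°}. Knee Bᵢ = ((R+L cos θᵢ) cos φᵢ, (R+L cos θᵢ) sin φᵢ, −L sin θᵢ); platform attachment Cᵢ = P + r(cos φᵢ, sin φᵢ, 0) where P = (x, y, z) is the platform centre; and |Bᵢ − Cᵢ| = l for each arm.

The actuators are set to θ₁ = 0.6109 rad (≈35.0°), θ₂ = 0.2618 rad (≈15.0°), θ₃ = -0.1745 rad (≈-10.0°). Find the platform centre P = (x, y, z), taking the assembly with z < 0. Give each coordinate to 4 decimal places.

(-0.0629, -0.0361, -0.2443)

φ1=0.0°: virtual centre (0.3138, 0.0000, -0.1147), radius l
φ2=120.0°: virtual centre (-0.1716, 0.2972, -0.0518), radius l
arm 3 at φ=240.0°: ρ3 = 0.3470;  S3 = (-0.1735, -0.3005, 0.0347)
|S₂|²−|S₁|² = 0.0088;  |S₃|²−|S₁|² = 0.0099
linear system: -0.9708x+0.5944y = 0.0088−0.1259z; -0.9746x+-0.6010y = 0.0099−0.2989z
Cramer: x(z) = -0.0096+0.2179z;  y(z) = -0.0009+0.1440z
sphere 1 gives Az²+Bz+C=0 with A=1.0682, B=0.0882, C=-0.0422;  B²−4AC=0.1881;  roots -0.2443, 0.1617;  negative root z = -0.2443
x = -0.0629, y = -0.0361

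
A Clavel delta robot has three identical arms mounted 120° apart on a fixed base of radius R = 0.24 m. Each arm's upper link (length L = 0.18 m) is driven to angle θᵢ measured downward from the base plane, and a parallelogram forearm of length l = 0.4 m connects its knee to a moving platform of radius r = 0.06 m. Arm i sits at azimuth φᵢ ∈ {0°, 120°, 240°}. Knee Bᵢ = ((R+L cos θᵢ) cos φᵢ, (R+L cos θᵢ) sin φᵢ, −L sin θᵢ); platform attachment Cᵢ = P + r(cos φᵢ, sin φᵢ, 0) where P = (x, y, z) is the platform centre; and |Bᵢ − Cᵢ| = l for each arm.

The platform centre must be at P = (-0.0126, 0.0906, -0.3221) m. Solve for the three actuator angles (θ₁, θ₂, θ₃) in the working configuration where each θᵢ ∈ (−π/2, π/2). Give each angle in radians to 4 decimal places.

θ₁ = 0.6984, θ₂ = 0.1748, θ₃ = 0.9598

arm 1 (φ=0.0°): x'=-0.0126, y'=0.0906
  A=0.1926, B=-0.3221, C=(l²−L²−A²−y'²−z²)/(2L)=-0.0596
  θ1 = atan2(B,A) + arccos(C/0.3753) = 0.6984
φ2=120.0° → target in arm frame (0.0848, -0.0344)
  A=0.0952, B=-0.3221, C=(l²−L²−A²−y'²−z²)/(2L)=0.0378
  θ2 = atan2(B,A) + arccos(C/0.3359) = 0.1748
φ3=240.0° → target in arm frame (-0.0722, -0.0562)
  e−x'=0.2522;  (l²−L²−(e−x')²−y'²−z²)/2L = -0.1191
  γ=atan2(-0.3221,0.2522)=-0.9066;  ψ=arccos(-0.2913)=1.8664;  θ3=γ+ψ≈0.9598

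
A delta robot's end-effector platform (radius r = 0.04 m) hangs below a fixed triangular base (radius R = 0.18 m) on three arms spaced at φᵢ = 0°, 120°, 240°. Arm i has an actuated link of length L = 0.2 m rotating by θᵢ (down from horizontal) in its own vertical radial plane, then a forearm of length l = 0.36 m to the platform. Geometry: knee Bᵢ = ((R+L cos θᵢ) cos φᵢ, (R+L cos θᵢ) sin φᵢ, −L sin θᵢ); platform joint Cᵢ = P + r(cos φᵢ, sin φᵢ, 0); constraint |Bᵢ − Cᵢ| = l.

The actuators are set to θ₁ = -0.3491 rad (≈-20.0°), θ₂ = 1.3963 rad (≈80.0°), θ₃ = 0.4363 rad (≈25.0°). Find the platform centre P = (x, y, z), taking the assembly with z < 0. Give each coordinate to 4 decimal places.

arm 1 at φ=0.0°: ρ1 = 0.3279;  centre 1 = (0.3279, 0.0000, 0.0684)
φ2=120.0°: virtual centre (-0.0874, 0.1513, -0.1970), radius l
φ3=240.0°: virtual centre (-0.1606, -0.2782, -0.0845), radius l
|centre ₂|²−|centre ₁|² = -0.0429;  |centre ₃|²−|centre ₁|² = -0.0019
[-0.8306 0.3026 -0.5307]·P = -0.0429;  [-0.9771 -0.5564 -0.3059]·P = -0.0019
det = 0.7579;  x = 0.0322+-0.5118z,  y = -0.0533+0.3491z
quadratic in z: (1.3838)z²+(0.1287)z+(-0.0346)=0, √Δ=0.4564 → z ∈ {-0.2114, 0.1184}; z = -0.2114 (taking z<0)
x = 0.1404, y = -0.1271

(0.1404, -0.1271, -0.2114)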